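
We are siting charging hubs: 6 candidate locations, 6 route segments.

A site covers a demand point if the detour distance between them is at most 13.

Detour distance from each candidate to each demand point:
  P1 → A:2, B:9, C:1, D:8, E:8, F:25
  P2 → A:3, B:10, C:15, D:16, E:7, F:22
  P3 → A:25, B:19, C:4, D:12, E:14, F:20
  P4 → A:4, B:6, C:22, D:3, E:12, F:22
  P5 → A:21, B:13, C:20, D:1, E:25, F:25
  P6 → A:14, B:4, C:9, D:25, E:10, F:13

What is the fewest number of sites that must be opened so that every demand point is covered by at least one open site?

2

Coverage sets (demand points within 13 of each site):
  P1: {A, B, C, D, E}
  P2: {A, B, E}
  P3: {C, D}
  P4: {A, B, D, E}
  P5: {B, D}
  P6: {B, C, E, F}
No single site covers all 6 demand points.
But {P1, P6} covers everything, so the minimum is 2.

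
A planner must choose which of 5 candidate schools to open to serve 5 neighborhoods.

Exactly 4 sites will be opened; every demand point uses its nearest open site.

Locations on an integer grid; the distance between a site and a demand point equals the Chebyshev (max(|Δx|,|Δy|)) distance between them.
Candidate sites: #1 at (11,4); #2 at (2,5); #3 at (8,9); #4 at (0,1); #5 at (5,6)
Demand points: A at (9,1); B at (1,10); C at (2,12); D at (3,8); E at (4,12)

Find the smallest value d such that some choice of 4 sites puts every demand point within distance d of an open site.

6

Open {#1, #2, #3, #4}.
  Farthest demand point is C at distance 6 (to #3); all others are ≤ 6.
With {#1, #2, #3, #5} the worst case is 6.
With {#1, #2, #4, #5} the worst case is 6.
No size-4 selection achieves below 6.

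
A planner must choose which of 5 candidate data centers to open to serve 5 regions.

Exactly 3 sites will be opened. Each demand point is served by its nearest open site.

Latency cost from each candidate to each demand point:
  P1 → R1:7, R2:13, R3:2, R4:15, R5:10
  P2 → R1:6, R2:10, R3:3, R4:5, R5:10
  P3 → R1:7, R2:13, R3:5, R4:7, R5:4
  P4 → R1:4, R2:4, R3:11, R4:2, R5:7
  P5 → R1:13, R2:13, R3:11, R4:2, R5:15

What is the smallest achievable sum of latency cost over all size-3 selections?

16

Open {P1, P3, P4}.
  R1→P4 4, R2→P4 4, R3→P1 2, R4→P4 2, R5→P3 4  ⇒ total 16.
Compare {P2, P3, P4}: total 17.
Compare {P1, P2, P4}: total 19.
No size-3 selection does better; minimum is 16.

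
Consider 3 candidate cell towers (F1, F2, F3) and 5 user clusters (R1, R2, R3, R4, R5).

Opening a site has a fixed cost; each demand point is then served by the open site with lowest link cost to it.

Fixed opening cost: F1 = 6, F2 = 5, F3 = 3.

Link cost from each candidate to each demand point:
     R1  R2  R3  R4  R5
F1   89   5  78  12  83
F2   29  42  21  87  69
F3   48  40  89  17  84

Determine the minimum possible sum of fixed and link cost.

Open {F1, F2}: assign each demand point to its cheapest open site.
  R1→F2 29, R2→F1 5, R3→F2 21, R4→F1 12, R5→F2 69
  link cost 136, fixed 11 → total 147.
Compare {F1, F2, F3}: link cost 136 + fixed 14 = 150.
Compare {F2, F3}: link cost 176 + fixed 8 = 184.
Compare {F1, F3}: link cost 226 + fixed 9 = 235.
All other subsets cost ≥ 150. Minimum total cost: 147.

147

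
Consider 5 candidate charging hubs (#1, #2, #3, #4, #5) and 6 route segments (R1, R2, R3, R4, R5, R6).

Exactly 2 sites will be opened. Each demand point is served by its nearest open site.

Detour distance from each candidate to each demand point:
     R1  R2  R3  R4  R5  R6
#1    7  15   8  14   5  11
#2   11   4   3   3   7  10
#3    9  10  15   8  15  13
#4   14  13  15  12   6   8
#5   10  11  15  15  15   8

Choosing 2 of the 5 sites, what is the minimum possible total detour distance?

32

Open {#1, #2}.
  R1→#1 7, R2→#2 4, R3→#2 3, R4→#2 3, R5→#1 5, R6→#2 10  ⇒ total 32.
Compare {#2, #4}: total 35.
Compare {#2, #5}: total 35.
No size-2 selection does better; minimum is 32.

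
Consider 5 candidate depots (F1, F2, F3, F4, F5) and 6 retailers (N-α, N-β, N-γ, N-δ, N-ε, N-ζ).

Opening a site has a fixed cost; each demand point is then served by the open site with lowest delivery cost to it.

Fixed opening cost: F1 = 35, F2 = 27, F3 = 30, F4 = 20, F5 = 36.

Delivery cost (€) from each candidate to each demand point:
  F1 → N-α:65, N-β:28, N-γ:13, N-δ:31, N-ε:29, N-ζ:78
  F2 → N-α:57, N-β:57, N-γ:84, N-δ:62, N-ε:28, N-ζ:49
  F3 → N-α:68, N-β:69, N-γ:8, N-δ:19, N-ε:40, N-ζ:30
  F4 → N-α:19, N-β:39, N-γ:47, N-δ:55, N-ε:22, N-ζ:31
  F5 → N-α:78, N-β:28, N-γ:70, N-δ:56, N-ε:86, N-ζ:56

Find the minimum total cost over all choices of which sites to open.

187

Open {F3, F4}: assign each demand point to its cheapest open site.
  N-α→F4 19, N-β→F4 39, N-γ→F3 8, N-δ→F3 19, N-ε→F4 22, N-ζ→F3 30
  delivery cost 137, fixed 50 → total 187.
Compare {F1, F4}: delivery cost 144 + fixed 55 = 199.
Compare {F1, F3, F4}: delivery cost 126 + fixed 85 = 211.
Compare {F3, F4, F5}: delivery cost 126 + fixed 86 = 212.
All other subsets cost ≥ 199. Minimum total cost: 187.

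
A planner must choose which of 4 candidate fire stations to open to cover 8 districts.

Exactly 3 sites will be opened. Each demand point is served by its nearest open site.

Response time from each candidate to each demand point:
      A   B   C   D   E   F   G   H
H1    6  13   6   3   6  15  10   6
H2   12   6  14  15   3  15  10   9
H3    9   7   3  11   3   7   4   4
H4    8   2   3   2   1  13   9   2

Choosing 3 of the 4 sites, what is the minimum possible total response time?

Open {H1, H3, H4}.
  A→H1 6, B→H4 2, C→H3 3, D→H4 2, E→H4 1, F→H3 7, G→H3 4, H→H4 2  ⇒ total 27.
Compare {H2, H3, H4}: total 29.
Compare {H1, H2, H3}: total 36.
No size-3 selection does better; minimum is 27.

27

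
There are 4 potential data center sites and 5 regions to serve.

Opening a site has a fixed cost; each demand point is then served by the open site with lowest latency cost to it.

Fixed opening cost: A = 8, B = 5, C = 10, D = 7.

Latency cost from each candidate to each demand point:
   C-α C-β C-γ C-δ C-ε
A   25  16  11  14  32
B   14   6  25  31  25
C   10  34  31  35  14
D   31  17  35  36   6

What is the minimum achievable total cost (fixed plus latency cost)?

71

Open {A, B, D}: assign each demand point to its cheapest open site.
  C-α→B 14, C-β→B 6, C-γ→A 11, C-δ→A 14, C-ε→D 6
  latency cost 51, fixed 20 → total 71.
Compare {A, B, C, D}: latency cost 47 + fixed 30 = 77.
Compare {A, B, C}: latency cost 55 + fixed 23 = 78.
Compare {A, C, D}: latency cost 57 + fixed 25 = 82.
All other subsets cost ≥ 77. Minimum total cost: 71.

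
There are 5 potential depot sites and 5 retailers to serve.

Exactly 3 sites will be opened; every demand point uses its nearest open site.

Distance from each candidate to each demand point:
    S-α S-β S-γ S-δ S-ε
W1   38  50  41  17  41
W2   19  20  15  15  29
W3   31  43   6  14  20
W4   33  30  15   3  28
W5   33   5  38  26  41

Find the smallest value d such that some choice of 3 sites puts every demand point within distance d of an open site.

Open {W1, W2, W3}.
  Farthest demand point is S-β at distance 20 (to W2); all others are ≤ 20.
With {W2, W3, W4} the worst case is 20.
With {W2, W3, W5} the worst case is 20.
No size-3 selection achieves below 20.

20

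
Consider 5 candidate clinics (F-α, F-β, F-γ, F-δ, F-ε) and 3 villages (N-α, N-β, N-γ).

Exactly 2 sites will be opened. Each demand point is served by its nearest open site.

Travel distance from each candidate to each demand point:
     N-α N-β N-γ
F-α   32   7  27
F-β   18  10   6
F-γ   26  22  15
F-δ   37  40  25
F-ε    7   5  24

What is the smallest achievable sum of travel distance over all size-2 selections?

Open {F-β, F-ε}.
  N-α→F-ε 7, N-β→F-ε 5, N-γ→F-β 6  ⇒ total 18.
Compare {F-γ, F-ε}: total 27.
Compare {F-α, F-β}: total 31.
No size-2 selection does better; minimum is 18.

18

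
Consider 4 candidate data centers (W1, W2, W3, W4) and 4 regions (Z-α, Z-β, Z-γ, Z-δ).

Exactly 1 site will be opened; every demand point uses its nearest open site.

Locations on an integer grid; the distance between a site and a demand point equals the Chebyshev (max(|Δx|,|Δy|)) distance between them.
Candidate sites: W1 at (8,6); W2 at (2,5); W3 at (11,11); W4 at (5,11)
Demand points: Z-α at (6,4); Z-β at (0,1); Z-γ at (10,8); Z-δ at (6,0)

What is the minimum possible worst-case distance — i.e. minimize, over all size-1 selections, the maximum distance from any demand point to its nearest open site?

Open {W1}.
  Farthest demand point is Z-β at distance 8 (to W1); all others are ≤ 8.
With {W2} the worst case is 8.
With {W3} the worst case is 11.
No size-1 selection achieves below 8.

8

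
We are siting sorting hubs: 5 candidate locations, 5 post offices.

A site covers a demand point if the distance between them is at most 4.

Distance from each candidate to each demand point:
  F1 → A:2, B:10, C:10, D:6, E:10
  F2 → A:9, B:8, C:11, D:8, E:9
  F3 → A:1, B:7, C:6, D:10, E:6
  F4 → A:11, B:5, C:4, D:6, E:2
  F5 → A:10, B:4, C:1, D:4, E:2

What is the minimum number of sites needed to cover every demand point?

Coverage sets (demand points within 4 of each site):
  F1: {A}
  F2: {}
  F3: {A}
  F4: {C, E}
  F5: {B, C, D, E}
No single site covers all 5 demand points.
But {F1, F5} covers everything, so the minimum is 2.

2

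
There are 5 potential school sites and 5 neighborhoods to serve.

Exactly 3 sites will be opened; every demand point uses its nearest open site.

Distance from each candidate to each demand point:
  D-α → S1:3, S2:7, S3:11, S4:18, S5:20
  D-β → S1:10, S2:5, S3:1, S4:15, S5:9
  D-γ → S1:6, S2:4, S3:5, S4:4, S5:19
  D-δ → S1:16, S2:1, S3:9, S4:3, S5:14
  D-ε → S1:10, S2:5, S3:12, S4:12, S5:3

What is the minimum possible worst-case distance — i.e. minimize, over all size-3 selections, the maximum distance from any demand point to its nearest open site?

Open {D-α, D-γ, D-ε}.
  Farthest demand point is S3 at distance 5 (to D-γ); all others are ≤ 5.
With {D-β, D-γ, D-ε} the worst case is 6.
With {D-γ, D-δ, D-ε} the worst case is 6.
No size-3 selection achieves below 5.

5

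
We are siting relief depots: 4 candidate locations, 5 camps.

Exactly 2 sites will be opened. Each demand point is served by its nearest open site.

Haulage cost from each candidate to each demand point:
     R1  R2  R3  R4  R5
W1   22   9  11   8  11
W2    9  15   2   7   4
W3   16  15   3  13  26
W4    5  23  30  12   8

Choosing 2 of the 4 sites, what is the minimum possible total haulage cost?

31

Open {W1, W2}.
  R1→W2 9, R2→W1 9, R3→W2 2, R4→W2 7, R5→W2 4  ⇒ total 31.
Compare {W2, W4}: total 33.
Compare {W2, W3}: total 37.
No size-2 selection does better; minimum is 31.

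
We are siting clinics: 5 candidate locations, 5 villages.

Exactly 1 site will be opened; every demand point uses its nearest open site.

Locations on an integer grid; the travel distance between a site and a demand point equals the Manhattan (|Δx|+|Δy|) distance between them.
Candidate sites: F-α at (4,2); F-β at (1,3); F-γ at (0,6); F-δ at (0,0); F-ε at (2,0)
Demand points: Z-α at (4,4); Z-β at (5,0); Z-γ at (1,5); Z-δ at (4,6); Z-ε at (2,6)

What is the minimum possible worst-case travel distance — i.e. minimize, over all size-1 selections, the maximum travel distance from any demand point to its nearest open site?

Open {F-α}.
  Farthest demand point is Z-γ at travel distance 6 (to F-α); all others are ≤ 6.
With {F-β} the worst case is 7.
With {F-ε} the worst case is 8.
No size-1 selection achieves below 6.

6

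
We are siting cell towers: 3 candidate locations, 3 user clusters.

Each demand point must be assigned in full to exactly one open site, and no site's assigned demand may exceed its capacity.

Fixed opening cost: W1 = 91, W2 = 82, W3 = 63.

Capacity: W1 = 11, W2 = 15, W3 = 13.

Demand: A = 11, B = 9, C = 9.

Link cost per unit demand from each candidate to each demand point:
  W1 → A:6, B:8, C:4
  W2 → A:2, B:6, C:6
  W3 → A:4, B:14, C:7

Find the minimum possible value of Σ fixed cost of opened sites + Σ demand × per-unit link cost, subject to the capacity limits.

Open {W1, W2, W3}; cheapest assignment that respects the capacities:
  W1 (cap 11, load 9): C — cost 9×4 = 36
  W2 (cap 15, load 9): B — cost 9×6 = 54
  W3 (cap 13, load 11): A — cost 11×4 = 44
  Shipping 134, fixed 236 → total 370.
  Any other capacity-feasible assignment to {W1, W2, W3} ships for at least 134.
Total demand is 29 and no other set of sites has combined capacity ≥ 29, so {W1, W2, W3} is the only feasible choice of open sites. Minimum: 370.

370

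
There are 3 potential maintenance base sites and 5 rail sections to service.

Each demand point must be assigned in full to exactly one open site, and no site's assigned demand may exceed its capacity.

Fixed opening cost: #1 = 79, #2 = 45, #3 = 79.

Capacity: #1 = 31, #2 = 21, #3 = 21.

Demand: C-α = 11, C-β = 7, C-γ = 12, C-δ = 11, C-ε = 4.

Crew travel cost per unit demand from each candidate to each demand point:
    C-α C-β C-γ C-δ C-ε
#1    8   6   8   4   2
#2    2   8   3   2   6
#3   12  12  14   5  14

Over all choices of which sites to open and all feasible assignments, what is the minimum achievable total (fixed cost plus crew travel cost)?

350

Open {#1, #2}; cheapest assignment that respects the capacities:
  #1 (cap 31, load 27): C-γ, C-δ, C-ε — cost 12×8 + 11×4 + 4×2 = 148
  #2 (cap 21, load 18): C-α, C-β — cost 11×2 + 7×8 = 78
  Shipping 226, fixed 124 → total 350.
  Any other capacity-feasible assignment to {#1, #2} ships for at least 226.
Compare {#1, #2, #3}: its best feasible assignment gives total 426.
Compare {#1, #3}: its best feasible assignment gives total 489.
Every other set of open sites that can feasibly serve all demand totals ≥ 426 even under its best assignment. Minimum: 350.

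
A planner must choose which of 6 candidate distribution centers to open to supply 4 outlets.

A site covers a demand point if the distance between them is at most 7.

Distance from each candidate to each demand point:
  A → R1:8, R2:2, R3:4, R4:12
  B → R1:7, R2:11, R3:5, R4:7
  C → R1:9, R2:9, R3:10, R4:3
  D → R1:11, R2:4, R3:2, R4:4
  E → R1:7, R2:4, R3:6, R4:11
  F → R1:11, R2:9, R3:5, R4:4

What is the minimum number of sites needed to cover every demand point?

Coverage sets (demand points within 7 of each site):
  A: {R2, R3}
  B: {R1, R3, R4}
  C: {R4}
  D: {R2, R3, R4}
  E: {R1, R2, R3}
  F: {R3, R4}
No single site covers all 4 demand points.
But {A, B} covers everything, so the minimum is 2.

2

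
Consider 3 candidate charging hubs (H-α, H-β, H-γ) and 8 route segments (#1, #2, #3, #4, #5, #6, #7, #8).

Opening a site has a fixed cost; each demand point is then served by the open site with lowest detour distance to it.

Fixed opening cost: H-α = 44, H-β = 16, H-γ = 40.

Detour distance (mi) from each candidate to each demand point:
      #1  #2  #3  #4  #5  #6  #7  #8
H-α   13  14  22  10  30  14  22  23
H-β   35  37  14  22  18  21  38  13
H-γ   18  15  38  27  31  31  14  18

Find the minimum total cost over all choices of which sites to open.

Open {H-α, H-β}: assign each demand point to its cheapest open site.
  #1→H-α 13, #2→H-α 14, #3→H-β 14, #4→H-α 10, #5→H-β 18, #6→H-α 14, #7→H-α 22, #8→H-β 13
  detour distance 118, fixed 60 → total 178.
Compare {H-β, H-γ}: detour distance 135 + fixed 56 = 191.
Compare {H-α}: detour distance 148 + fixed 44 = 192.
Compare {H-α, H-β, H-γ}: detour distance 110 + fixed 100 = 210.
All other subsets cost ≥ 191. Minimum total cost: 178.

178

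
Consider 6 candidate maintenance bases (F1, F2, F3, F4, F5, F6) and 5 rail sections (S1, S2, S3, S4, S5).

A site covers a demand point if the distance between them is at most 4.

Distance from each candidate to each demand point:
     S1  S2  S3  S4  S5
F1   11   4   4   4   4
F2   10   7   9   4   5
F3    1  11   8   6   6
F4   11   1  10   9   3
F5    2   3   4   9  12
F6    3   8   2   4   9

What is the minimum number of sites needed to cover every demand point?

Coverage sets (demand points within 4 of each site):
  F1: {S2, S3, S4, S5}
  F2: {S4}
  F3: {S1}
  F4: {S2, S5}
  F5: {S1, S2, S3}
  F6: {S1, S3, S4}
No single site covers all 5 demand points.
But {F1, F3} covers everything, so the minimum is 2.

2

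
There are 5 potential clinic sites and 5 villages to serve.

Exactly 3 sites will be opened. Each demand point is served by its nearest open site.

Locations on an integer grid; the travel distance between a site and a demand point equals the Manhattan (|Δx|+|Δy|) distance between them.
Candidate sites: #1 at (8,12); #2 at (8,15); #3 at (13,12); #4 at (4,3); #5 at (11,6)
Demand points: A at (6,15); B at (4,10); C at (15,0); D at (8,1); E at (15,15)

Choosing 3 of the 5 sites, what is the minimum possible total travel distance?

Open {#2, #4, #5}.
  A→#2 2, B→#4 7, C→#5 10, D→#4 6, E→#2 7  ⇒ total 32.
Compare {#1, #2, #5}: total 33.
Compare {#1, #3, #5}: total 34.
No size-3 selection does better; minimum is 32.

32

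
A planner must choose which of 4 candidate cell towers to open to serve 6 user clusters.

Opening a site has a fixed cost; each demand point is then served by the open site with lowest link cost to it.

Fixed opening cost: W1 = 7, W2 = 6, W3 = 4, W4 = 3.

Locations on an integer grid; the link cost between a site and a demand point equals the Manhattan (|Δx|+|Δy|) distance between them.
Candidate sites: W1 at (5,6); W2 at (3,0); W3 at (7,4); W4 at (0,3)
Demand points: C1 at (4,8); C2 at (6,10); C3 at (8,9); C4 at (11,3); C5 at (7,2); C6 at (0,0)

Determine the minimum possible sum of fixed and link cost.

Open {W3, W4}: assign each demand point to its cheapest open site.
  C1→W3 7, C2→W3 7, C3→W3 6, C4→W3 5, C5→W3 2, C6→W4 3
  link cost 30, fixed 7 → total 37.
Compare {W1, W3, W4}: link cost 24 + fixed 14 = 38.
Compare {W2, W3}: link cost 30 + fixed 10 = 40.
Compare {W1, W2, W3}: link cost 24 + fixed 17 = 41.
All other subsets cost ≥ 38. Minimum total cost: 37.

37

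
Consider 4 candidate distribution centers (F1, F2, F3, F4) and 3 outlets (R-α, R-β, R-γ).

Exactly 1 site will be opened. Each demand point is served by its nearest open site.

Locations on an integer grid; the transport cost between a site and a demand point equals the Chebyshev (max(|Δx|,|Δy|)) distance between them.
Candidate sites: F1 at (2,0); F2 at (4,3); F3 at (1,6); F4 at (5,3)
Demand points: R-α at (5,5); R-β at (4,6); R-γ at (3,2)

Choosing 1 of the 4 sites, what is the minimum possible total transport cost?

Open {F2}.
  R-α→F2 2, R-β→F2 3, R-γ→F2 1  ⇒ total 6.
Compare {F4}: total 7.
Compare {F3}: total 11.
No size-1 selection does better; minimum is 6.

6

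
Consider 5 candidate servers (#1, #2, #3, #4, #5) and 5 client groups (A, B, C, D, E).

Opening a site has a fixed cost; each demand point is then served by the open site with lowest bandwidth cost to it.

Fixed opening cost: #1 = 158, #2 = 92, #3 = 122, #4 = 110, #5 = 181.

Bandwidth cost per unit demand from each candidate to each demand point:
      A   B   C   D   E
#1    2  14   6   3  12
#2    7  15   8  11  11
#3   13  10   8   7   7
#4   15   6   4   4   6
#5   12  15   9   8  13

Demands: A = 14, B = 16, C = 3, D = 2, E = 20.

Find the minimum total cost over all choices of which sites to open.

Open {#1, #4}: assign each demand point to its cheapest open site.
  A→#1 14×2=28, B→#4 16×6=96, C→#4 3×4=12, D→#1 2×3=6, E→#4 20×6=120
  bandwidth cost 262, fixed 268 → total 530.
Compare {#2, #4}: bandwidth cost 334 + fixed 202 = 536.
Compare {#4}: bandwidth cost 446 + fixed 110 = 556.
Compare {#1, #2, #4}: bandwidth cost 262 + fixed 360 = 622.
All other subsets cost ≥ 536. Minimum total cost: 530.

530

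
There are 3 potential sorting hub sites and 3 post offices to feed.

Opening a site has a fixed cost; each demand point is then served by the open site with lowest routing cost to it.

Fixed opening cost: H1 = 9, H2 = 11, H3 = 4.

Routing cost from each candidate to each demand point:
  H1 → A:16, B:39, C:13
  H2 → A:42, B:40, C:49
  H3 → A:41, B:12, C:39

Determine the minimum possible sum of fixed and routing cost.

54

Open {H1, H3}: assign each demand point to its cheapest open site.
  A→H1 16, B→H3 12, C→H1 13
  routing cost 41, fixed 13 → total 54.
Compare {H1, H2, H3}: routing cost 41 + fixed 24 = 65.
Compare {H1}: routing cost 68 + fixed 9 = 77.
Compare {H1, H2}: routing cost 68 + fixed 20 = 88.
All other subsets cost ≥ 65. Minimum total cost: 54.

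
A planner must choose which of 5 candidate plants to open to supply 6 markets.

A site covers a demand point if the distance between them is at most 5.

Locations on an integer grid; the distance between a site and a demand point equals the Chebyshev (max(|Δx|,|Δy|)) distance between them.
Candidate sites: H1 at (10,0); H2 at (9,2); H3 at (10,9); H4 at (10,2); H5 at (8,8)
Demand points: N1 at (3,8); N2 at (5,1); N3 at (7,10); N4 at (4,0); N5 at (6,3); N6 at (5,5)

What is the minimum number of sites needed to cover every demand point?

Coverage sets (demand points within 5 of each site):
  H1: {N2, N5, N6}
  H2: {N2, N4, N5, N6}
  H3: {N3, N6}
  H4: {N2, N5, N6}
  H5: {N1, N3, N5, N6}
No single site covers all 6 demand points.
But {H2, H5} covers everything, so the minimum is 2.

2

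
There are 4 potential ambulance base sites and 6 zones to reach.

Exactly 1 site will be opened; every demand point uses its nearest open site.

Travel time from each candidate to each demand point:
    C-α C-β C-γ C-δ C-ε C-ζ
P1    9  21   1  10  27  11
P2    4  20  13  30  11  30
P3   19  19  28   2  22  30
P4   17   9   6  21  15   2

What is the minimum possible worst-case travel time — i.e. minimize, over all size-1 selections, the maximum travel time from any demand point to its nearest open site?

Open {P4}.
  Farthest demand point is C-δ at travel time 21 (to P4); all others are ≤ 21.
With {P1} the worst case is 27.
With {P2} the worst case is 30.
No size-1 selection achieves below 21.

21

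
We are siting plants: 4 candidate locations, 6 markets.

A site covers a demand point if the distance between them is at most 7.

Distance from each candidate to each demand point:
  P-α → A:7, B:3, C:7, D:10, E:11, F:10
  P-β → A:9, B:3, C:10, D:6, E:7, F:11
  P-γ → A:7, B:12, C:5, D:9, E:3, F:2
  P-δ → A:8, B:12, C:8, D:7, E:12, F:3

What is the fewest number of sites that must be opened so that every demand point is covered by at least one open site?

Coverage sets (demand points within 7 of each site):
  P-α: {A, B, C}
  P-β: {B, D, E}
  P-γ: {A, C, E, F}
  P-δ: {D, F}
No single site covers all 6 demand points.
But {P-β, P-γ} covers everything, so the minimum is 2.

2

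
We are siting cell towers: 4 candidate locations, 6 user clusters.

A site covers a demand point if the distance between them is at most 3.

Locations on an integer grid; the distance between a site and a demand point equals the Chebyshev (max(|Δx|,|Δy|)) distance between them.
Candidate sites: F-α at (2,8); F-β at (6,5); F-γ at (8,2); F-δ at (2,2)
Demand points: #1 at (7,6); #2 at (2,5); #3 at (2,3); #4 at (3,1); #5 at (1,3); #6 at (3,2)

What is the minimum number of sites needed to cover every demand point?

Coverage sets (demand points within 3 of each site):
  F-α: {#2}
  F-β: {#1, #6}
  F-γ: {}
  F-δ: {#2, #3, #4, #5, #6}
No single site covers all 6 demand points.
But {F-β, F-δ} covers everything, so the minimum is 2.

2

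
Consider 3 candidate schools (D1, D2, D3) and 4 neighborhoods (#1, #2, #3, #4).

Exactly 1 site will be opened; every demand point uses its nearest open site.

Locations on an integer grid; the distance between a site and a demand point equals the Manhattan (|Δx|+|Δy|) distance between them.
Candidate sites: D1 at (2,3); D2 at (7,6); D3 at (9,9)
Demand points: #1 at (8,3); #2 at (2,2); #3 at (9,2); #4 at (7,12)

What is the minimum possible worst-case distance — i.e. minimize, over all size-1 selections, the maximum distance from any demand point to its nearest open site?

9

Open {D2}.
  Farthest demand point is #2 at distance 9 (to D2); all others are ≤ 9.
With {D1} the worst case is 14.
With {D3} the worst case is 14.
No size-1 selection achieves below 9.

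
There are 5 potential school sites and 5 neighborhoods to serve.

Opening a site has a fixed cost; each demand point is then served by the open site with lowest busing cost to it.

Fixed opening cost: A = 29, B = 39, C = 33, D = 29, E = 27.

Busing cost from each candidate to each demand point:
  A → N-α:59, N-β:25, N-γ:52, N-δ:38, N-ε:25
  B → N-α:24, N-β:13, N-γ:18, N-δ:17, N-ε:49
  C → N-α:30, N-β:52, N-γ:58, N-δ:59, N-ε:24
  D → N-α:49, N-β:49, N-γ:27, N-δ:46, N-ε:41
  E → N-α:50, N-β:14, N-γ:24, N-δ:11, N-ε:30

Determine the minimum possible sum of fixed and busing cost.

156

Open {E}: assign each demand point to its cheapest open site.
  N-α→E 50, N-β→E 14, N-γ→E 24, N-δ→E 11, N-ε→E 30
  busing cost 129, fixed 27 → total 156.
Compare {B}: busing cost 121 + fixed 39 = 160.
Compare {B, E}: busing cost 96 + fixed 66 = 162.
Compare {C, E}: busing cost 103 + fixed 60 = 163.
All other subsets cost ≥ 160. Minimum total cost: 156.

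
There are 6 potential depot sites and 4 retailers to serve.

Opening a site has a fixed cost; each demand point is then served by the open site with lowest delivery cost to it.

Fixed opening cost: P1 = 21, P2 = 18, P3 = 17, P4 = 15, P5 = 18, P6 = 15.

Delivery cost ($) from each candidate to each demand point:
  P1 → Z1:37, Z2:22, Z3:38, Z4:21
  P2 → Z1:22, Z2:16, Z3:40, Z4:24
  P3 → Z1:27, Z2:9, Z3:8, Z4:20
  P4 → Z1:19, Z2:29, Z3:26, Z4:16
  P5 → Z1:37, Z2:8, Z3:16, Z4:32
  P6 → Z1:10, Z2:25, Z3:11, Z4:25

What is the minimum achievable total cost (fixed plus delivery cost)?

79

Open {P3, P6}: assign each demand point to its cheapest open site.
  Z1→P6 10, Z2→P3 9, Z3→P3 8, Z4→P3 20
  delivery cost 47, fixed 32 → total 79.
Compare {P3}: delivery cost 64 + fixed 17 = 81.
Compare {P3, P4}: delivery cost 52 + fixed 32 = 84.
Compare {P6}: delivery cost 71 + fixed 15 = 86.
All other subsets cost ≥ 81. Minimum total cost: 79.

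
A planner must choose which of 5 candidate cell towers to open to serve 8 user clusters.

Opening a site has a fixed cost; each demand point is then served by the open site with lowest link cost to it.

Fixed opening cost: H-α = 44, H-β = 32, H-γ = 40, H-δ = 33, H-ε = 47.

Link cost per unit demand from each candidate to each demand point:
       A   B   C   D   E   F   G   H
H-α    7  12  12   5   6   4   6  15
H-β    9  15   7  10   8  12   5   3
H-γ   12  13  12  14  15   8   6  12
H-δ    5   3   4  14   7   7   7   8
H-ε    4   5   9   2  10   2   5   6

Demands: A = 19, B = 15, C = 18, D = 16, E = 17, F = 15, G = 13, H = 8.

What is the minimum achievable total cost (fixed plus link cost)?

Open {H-δ, H-ε}: assign each demand point to its cheapest open site.
  A→H-ε 19×4=76, B→H-δ 15×3=45, C→H-δ 18×4=72, D→H-ε 16×2=32, E→H-δ 17×7=119, F→H-ε 15×2=30, G→H-ε 13×5=65, H→H-ε 8×6=48
  link cost 487, fixed 80 → total 567.
Compare {H-β, H-δ, H-ε}: link cost 463 + fixed 112 = 575.
Compare {H-α, H-δ, H-ε}: link cost 470 + fixed 124 = 594.
Compare {H-α, H-β, H-δ, H-ε}: link cost 446 + fixed 156 = 602.
All other subsets cost ≥ 575. Minimum total cost: 567.

567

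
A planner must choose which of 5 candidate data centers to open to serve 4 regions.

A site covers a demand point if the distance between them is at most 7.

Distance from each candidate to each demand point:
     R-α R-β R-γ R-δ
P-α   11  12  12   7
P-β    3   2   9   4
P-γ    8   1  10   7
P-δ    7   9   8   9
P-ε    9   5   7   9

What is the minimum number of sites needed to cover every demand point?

2

Coverage sets (demand points within 7 of each site):
  P-α: {R-δ}
  P-β: {R-α, R-β, R-δ}
  P-γ: {R-β, R-δ}
  P-δ: {R-α}
  P-ε: {R-β, R-γ}
No single site covers all 4 demand points.
But {P-β, P-ε} covers everything, so the minimum is 2.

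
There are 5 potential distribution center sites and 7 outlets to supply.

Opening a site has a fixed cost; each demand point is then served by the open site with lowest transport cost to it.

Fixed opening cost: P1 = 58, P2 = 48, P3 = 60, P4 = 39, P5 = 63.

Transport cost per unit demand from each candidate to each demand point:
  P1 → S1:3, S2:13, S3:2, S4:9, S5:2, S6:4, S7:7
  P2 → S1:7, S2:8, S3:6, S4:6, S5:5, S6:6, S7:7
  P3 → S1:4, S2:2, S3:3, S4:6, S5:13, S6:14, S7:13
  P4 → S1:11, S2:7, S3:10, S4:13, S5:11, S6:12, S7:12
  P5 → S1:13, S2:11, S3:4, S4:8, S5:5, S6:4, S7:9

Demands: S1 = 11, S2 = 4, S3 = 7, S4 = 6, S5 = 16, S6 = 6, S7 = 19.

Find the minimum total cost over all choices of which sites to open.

398

Open {P1, P3}: assign each demand point to its cheapest open site.
  S1→P1 11×3=33, S2→P3 4×2=8, S3→P1 7×2=14, S4→P3 6×6=36, S5→P1 16×2=32, S6→P1 6×4=24, S7→P1 19×7=133
  transport cost 280, fixed 118 → total 398.
Compare {P1}: transport cost 342 + fixed 58 = 400.
Compare {P1, P2}: transport cost 304 + fixed 106 = 410.
Compare {P1, P4}: transport cost 318 + fixed 97 = 415.
All other subsets cost ≥ 400. Minimum total cost: 398.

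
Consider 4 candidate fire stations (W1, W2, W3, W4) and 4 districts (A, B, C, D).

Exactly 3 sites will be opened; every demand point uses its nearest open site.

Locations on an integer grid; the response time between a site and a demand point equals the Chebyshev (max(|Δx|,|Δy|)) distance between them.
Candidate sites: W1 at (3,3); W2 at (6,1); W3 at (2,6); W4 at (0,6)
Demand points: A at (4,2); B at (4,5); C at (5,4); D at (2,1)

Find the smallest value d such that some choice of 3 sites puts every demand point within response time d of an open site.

2

Open {W1, W2, W3}.
  Farthest demand point is B at response time 2 (to W1); all others are ≤ 2.
With {W1, W2, W4} the worst case is 2.
With {W1, W3, W4} the worst case is 2.
No size-3 selection achieves below 2.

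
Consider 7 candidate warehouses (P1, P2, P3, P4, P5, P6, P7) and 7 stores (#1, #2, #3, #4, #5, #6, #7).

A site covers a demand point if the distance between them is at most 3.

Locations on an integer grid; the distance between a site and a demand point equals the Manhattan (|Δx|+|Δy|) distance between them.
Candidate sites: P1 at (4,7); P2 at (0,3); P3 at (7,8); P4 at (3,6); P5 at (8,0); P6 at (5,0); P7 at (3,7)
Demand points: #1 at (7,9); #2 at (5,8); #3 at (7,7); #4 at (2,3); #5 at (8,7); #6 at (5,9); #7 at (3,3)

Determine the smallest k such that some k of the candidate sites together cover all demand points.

2

Coverage sets (demand points within 3 of each site):
  P1: {#2, #3, #6}
  P2: {#4, #7}
  P3: {#1, #2, #3, #5, #6}
  P4: {#7}
  P5: {}
  P6: {}
  P7: {#2}
No single site covers all 7 demand points.
But {P2, P3} covers everything, so the minimum is 2.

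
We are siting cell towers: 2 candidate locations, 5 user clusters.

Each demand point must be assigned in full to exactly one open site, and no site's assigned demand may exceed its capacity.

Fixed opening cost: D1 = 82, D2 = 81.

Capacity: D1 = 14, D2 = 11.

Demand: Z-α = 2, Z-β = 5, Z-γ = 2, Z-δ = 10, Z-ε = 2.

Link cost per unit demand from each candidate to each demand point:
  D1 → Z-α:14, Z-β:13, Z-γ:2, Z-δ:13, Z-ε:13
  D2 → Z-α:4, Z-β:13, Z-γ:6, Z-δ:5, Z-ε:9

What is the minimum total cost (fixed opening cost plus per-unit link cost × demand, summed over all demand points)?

Open {D1, D2}; cheapest assignment that respects the capacities:
  D1 (cap 14, load 11): Z-α, Z-β, Z-γ, Z-ε — cost 2×14 + 5×13 + 2×2 + 2×13 = 123
  D2 (cap 11, load 10): Z-δ — cost 10×5 = 50
  Shipping 173, fixed 163 → total 336.
  Any other capacity-feasible assignment to {D1, D2} ships for at least 173.
Total demand is 21 and no other set of sites has combined capacity ≥ 21, so {D1, D2} is the only feasible choice of open sites. Minimum: 336.

336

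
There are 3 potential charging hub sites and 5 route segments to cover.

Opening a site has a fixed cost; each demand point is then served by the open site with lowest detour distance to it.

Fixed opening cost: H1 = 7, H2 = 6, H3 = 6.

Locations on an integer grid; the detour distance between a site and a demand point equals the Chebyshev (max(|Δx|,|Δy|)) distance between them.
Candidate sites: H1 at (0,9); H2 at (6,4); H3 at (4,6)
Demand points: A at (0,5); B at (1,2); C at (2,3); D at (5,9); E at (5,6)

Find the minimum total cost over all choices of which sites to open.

Open {H3}: assign each demand point to its cheapest open site.
  A→H3 4, B→H3 4, C→H3 3, D→H3 3, E→H3 1
  detour distance 15, fixed 6 → total 21.
Compare {H2, H3}: detour distance 15 + fixed 12 = 27.
Compare {H2}: detour distance 22 + fixed 6 = 28.
Compare {H1, H3}: detour distance 15 + fixed 13 = 28.
All other subsets cost ≥ 27. Minimum total cost: 21.

21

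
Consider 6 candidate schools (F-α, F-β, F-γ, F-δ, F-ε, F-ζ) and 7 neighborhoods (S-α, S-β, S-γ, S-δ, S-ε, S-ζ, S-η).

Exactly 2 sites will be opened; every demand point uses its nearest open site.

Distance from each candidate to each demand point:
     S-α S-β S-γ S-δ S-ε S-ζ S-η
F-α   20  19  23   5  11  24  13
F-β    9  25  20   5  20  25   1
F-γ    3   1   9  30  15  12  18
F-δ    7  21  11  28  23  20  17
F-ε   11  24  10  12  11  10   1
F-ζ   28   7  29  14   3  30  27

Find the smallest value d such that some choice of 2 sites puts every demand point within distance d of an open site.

12

Open {F-γ, F-ε}.
  Farthest demand point is S-δ at distance 12 (to F-ε); all others are ≤ 12.
With {F-ε, F-ζ} the worst case is 12.
With {F-α, F-γ} the worst case is 13.
No size-2 selection achieves below 12.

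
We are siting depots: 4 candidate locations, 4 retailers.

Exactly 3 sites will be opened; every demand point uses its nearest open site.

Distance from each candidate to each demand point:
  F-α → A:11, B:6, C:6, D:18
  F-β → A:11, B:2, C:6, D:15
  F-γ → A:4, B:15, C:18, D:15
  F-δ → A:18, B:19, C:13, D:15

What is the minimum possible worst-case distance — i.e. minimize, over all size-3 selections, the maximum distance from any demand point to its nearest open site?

15

Open {F-α, F-β, F-γ}.
  Farthest demand point is D at distance 15 (to F-β); all others are ≤ 15.
With {F-α, F-β, F-δ} the worst case is 15.
With {F-α, F-γ, F-δ} the worst case is 15.
No size-3 selection achieves below 15.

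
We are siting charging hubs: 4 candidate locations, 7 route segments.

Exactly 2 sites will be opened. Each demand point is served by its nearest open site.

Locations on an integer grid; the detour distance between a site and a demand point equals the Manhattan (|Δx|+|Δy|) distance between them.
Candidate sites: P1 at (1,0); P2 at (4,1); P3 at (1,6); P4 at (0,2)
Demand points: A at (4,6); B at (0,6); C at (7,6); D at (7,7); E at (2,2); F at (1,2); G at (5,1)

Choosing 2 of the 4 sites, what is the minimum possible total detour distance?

Open {P2, P3}.
  A→P3 3, B→P3 1, C→P3 6, D→P3 7, E→P2 3, F→P2 4, G→P2 1  ⇒ total 25.
Compare {P3, P4}: total 26.
Compare {P1, P3}: total 27.
No size-2 selection does better; minimum is 25.

25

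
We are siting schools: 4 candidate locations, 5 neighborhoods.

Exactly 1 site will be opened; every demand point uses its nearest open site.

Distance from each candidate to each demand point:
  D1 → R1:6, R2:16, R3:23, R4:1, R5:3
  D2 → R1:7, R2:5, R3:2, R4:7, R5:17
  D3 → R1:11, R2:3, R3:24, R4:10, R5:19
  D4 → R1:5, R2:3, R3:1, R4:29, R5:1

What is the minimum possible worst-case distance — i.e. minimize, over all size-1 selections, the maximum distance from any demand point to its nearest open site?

17

Open {D2}.
  Farthest demand point is R5 at distance 17 (to D2); all others are ≤ 17.
With {D1} the worst case is 23.
With {D3} the worst case is 24.
No size-1 selection achieves below 17.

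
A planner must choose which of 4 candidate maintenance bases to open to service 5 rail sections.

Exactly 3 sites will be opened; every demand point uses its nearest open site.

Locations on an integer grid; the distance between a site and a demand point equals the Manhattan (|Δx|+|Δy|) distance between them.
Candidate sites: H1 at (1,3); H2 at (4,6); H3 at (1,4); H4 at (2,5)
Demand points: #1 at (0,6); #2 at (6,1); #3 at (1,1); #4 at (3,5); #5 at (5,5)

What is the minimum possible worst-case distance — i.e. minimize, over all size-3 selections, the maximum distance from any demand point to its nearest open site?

7

Open {H1, H2, H3}.
  Farthest demand point is #2 at distance 7 (to H1); all others are ≤ 7.
With {H1, H2, H4} the worst case is 7.
With {H1, H3, H4} the worst case is 7.
No size-3 selection achieves below 7.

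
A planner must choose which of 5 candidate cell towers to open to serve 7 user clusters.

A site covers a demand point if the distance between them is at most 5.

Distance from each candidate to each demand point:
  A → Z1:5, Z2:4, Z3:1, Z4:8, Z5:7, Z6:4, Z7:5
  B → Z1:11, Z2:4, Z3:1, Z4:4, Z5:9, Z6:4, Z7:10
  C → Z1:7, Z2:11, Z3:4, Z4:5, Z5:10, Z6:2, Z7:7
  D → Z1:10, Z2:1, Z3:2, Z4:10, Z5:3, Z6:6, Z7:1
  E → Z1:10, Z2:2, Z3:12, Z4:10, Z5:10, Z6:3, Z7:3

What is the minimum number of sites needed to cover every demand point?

3

Coverage sets (demand points within 5 of each site):
  A: {Z1, Z2, Z3, Z6, Z7}
  B: {Z2, Z3, Z4, Z6}
  C: {Z3, Z4, Z6}
  D: {Z2, Z3, Z5, Z7}
  E: {Z2, Z6, Z7}
No 2 sites suffice: every size-2 union leaves at least one demand point uncovered.
But {A, B, D} covers everything, so the minimum is 3.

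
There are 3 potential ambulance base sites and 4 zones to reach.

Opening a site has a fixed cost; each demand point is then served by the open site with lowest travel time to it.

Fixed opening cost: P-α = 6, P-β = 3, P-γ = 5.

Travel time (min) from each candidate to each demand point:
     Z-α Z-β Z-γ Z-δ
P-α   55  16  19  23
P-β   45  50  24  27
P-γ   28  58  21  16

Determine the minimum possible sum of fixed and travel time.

90

Open {P-α, P-γ}: assign each demand point to its cheapest open site.
  Z-α→P-γ 28, Z-β→P-α 16, Z-γ→P-α 19, Z-δ→P-γ 16
  travel time 79, fixed 11 → total 90.
Compare {P-α, P-β, P-γ}: travel time 79 + fixed 14 = 93.
Compare {P-α, P-β}: travel time 103 + fixed 9 = 112.
Compare {P-α}: travel time 113 + fixed 6 = 119.
All other subsets cost ≥ 93. Minimum total cost: 90.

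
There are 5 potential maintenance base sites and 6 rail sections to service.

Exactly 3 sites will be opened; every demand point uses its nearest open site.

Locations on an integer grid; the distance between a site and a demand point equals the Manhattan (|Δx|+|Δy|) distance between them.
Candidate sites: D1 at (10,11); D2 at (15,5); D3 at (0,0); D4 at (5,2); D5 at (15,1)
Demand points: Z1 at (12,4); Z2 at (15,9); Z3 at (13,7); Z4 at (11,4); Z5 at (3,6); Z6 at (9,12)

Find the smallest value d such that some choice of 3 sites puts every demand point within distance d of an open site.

6

Open {D1, D2, D4}.
  Farthest demand point is Z5 at distance 6 (to D4); all others are ≤ 6.
With {D1, D4, D5} the worst case is 7.
With {D1, D2, D3} the worst case is 9.
No size-3 selection achieves below 6.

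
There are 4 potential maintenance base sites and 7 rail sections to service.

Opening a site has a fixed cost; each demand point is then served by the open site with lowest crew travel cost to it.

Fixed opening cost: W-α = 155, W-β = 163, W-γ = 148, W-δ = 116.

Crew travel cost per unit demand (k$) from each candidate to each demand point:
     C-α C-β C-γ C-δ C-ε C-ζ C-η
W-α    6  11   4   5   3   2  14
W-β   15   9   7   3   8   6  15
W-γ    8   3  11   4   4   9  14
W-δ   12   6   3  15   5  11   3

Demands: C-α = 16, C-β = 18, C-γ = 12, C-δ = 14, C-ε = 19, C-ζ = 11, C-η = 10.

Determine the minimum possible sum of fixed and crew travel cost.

690

Open {W-α, W-δ}: assign each demand point to its cheapest open site.
  C-α→W-α 16×6=96, C-β→W-δ 18×6=108, C-γ→W-δ 12×3=36, C-δ→W-α 14×5=70, C-ε→W-α 19×3=57, C-ζ→W-α 11×2=22, C-η→W-δ 10×3=30
  crew travel cost 419, fixed 271 → total 690.
Compare {W-γ, W-δ}: crew travel cost 479 + fixed 264 = 743.
Compare {W-α, W-γ, W-δ}: crew travel cost 351 + fixed 419 = 770.
Compare {W-α, W-γ}: crew travel cost 473 + fixed 303 = 776.
All other subsets cost ≥ 743. Minimum total cost: 690.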